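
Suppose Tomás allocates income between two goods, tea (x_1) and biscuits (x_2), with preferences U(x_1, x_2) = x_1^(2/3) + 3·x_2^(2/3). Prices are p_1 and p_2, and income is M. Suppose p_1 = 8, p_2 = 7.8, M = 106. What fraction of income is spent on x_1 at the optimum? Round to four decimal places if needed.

MU_x_1 ∝ x_1^(-1/3), MU_x_2 ∝ 3·x_2^(-1/3), so MRS = (1/3)·(x_2/x_1)^(1/3) = p_1/p_2.
Hence x_2/x_1 = (3·p_1/p_2)^(1/(1/3)), i.e. raised to the 3 power.
Substitute x_2 = (x_2/x_1)·x_1 into the budget: x_1* = M/(p_1 + p_2·(x_2/x_1)).
Numerically x_2/x_1 = 29.130633, so x_1* = 106/(8 + 7.8·29.130633) = 0.4506 and x_2* = 29.130633·0.4506 = 13.1275.
Expenditure on x_1: 8·0.4506 = 3.6052; share = 0.034.

share on x_1 = 0.034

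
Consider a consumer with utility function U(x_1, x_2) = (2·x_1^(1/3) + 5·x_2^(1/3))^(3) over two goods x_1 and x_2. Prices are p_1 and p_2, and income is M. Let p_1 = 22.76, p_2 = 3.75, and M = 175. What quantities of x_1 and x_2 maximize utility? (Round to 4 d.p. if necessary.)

From the CES first-order condition, (2/5)·(x_2/x_1)^(2/3) = p_1/p_2.
Hence x_2/x_1 = ((5/2)·p_1/p_2)^(1/(2/3)), i.e. raised to the 1.5 power.
Substitute x_2 = (x_2/x_1)·x_1 into the budget: x_1* = M/(p_1 + p_2·(x_2/x_1)).
Numerically x_2/x_1 = 59.104629, so x_1* = 175/(22.76 + 3.75·59.104629) = 0.716 and x_2* = 59.104629·0.716 = 42.3208.

x_1* = 0.716, x_2* = 42.3208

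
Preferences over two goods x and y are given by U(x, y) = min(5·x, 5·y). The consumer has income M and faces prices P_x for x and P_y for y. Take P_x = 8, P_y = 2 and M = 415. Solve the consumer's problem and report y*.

With perfect complements, no substitution: consume in ratio x:y = 5:5.
Budget: P_x·x + P_y·x = M, so (5·P_x + 5·P_y)·x = 5·M.
Demand: x*(P_x,P_y,M) = 5·M/(5·P_x + 5·P_y), y* = 5·M/(5·P_x + 5·P_y).
Here 5·8 + 5·2 = 50, giving y* = 41.5.

y* = 41.5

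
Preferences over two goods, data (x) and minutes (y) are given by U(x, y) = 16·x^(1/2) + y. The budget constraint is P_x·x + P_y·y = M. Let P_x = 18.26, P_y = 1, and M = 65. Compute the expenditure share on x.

share on x = 0.0539

Utility is quasi-linear in y; the FOC for x is 8/√x = P_x/P_y.
Solve: √x = 8·P_y/P_x, so x*(P_x,P_y) = (8·P_y/P_x)², and y* = (M − P_x·x*)/P_y.
Plugging in: x* = (8·1/18.26)² = 0.1919, y* = 61.4951.
Expenditure on x: 18.26·0.1919 = 3.5049; share = 0.0539.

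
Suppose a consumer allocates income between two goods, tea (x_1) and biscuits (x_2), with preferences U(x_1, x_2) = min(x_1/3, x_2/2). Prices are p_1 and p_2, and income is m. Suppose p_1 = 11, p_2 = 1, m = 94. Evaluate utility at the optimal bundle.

With perfect complements, no substitution: consume in ratio x_1:x_2 = 3:2.
Budget: p_1·x_1 + p_2·(2/3)·x_1 = m, so (3·p_1 + 2·p_2)·x_1 = 3·m.
Demand: x_1*(p_1,p_2,m) = 3·m/(3·p_1 + 2·p_2), x_2* = 2·m/(3·p_1 + 2·p_2).
Here 3·11 + 2·1 = 35, giving x_1* = 8.0571 and x_2* = 5.3714.
Utility at the optimum: U(8.0571, 5.3714) = 2.6857.

V = 2.6857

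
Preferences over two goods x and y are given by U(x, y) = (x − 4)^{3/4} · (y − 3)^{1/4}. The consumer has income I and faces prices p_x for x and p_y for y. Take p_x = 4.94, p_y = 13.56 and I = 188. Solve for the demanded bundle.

x* = 23.3664, y* = 5.3518

Let x' = x−4, y' = y−3. MRS = 3·y'/x' = p_x/p_y.
After buying the subsistence bundle (4, 3), a share 0.75 of the remaining income goes to x: x* = 4 + 0.75·(I − 4p_x − 3p_y)/p_x.
Discretionary income = 188 − 4·4.94 − 3·13.56 = 127.56; x* = 4 + 0.75·127.56/4.94 = 23.3664; y* = 3 + 0.25·127.56/13.56 = 5.3518.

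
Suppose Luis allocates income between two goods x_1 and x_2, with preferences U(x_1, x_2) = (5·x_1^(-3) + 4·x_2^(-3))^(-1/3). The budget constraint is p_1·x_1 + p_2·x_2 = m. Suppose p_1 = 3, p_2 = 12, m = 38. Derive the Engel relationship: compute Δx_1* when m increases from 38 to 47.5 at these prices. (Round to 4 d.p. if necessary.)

Δx_1* = 0.8617

MU_x_1 ∝ 5·x_1^(-4), MU_x_2 ∝ 4·x_2^(-4), so MRS = (5/4)·(x_2/x_1)^(4) = p_1/p_2.
Hence x_2/x_1 = ((4/5)·p_1/p_2)^(1/(4)), i.e. raised to the 0.25 power.
Substitute x_2 = (x_2/x_1)·x_1 into the budget: x_1* = m/(p_1 + p_2·(x_2/x_1)).
Numerically x_2/x_1 = 0.66874, so x_1* = 38/(3 + 12·0.66874) = 3.4467.
At m' = 47.5: x_1* = 4.3084. Change: 4.3084 − 3.4467 = 0.8617.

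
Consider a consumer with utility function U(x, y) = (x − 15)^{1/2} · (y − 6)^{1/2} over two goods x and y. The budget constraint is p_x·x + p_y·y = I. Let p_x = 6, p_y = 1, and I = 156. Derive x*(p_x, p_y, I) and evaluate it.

x* = 20

Substituting into the budget: x* = 15 + 0.5·(I − 15·p_x − 6·p_y)/p_x, and y* = 6 + 0.5·(…)/p_y.
Discretionary income = 156 − 15·6 − 6·1 = 60; x* = 15 + 0.5·60/6 = 20.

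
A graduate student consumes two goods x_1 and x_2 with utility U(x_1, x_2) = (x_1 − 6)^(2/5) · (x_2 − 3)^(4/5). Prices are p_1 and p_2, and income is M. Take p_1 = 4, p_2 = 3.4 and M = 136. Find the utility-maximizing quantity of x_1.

x_1* = 14.4833

MRS = (1/2)·(x_2−3)/(x_1−6). Tangency with p_1/p_2 gives x_2−3 = 2·(p_1/p_2)·(x_1−6).
After buying the subsistence bundle (6, 3), a share 1/3 of the remaining income goes to x_1: x_1* = 6 + 1/3·(M − 6p_1 − 3p_2)/p_1.
Discretionary income = 136 − 6·4 − 3·3.4 = 101.8; x_1* = 6 + 1/3·101.8/4 = 14.4833.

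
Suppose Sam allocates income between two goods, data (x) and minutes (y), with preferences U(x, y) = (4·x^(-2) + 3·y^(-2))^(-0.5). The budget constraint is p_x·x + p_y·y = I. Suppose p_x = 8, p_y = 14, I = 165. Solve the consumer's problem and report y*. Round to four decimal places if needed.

y* = 6.7044

From the CES first-order condition, (4/3)·(y/x)^(3) = p_x/p_y.
Hence y/x = ((3/4)·p_x/p_y)^(1/(3)), i.e. raised to the 1/3 power.
With the ratio pinned down, the budget gives x* = I/(p_x + p_y·(y/x)) and y* = (y/x)·x*.
Numerically y/x = 0.753947, so x* = 165/(8 + 14·0.753947) = 8.8924 and y* = 0.753947·8.8924 = 6.7044.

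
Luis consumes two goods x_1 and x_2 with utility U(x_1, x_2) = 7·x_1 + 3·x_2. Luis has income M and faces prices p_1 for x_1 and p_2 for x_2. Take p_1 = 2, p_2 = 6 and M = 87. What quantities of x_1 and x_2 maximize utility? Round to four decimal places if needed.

x_1* = 43.5, x_2* = 0

x_1 gives more utility per dollar, so spend all income on x_1: x_1* = M/p_1, x_2* = 0.
Numerically: x_1* = 43.5, x_2* = 0.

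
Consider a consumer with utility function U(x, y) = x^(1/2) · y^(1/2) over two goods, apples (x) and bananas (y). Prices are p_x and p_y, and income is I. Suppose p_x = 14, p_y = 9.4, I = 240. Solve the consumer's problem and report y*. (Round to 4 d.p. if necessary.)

MU_x/MU_y = (0.5·y)/(0.5·x); tangency sets this equal to p_x/p_y.
Rearranging, p_y·y = p_x·x. Substituting into the budget gives p_x·x·(1 + 1) = I.
Demand: x*(p_x,p_y,I) = 0.5·I/p_x and y* = 0.5·I/p_y.
At p_x=14, p_y=9.4, I=240: y* = 0.5·240/9.4 = 12.766.

y* = 12.766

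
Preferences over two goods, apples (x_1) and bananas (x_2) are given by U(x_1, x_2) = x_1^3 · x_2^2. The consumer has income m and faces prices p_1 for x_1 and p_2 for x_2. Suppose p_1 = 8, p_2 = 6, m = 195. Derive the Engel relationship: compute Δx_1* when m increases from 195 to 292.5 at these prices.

MU_x_1/MU_x_2 = (3·x_2)/(2·x_1); tangency sets this equal to p_1/p_2.
So 3·p_2·x_2 = 2·p_1·x_1; combined with the budget, a share 0.6 of income goes to x_1.
Demand: x_1*(p_1,p_2,m) = 0.6·m/p_1 and x_2* = 0.4·m/p_2.
At p_1=8, p_2=6, m=195: x_1* = 0.6·195/8 = 14.625.
At m' = 292.5: x_1* = 21.9375. Change: 21.9375 − 14.625 = 7.3125.

Δx_1* = 7.3125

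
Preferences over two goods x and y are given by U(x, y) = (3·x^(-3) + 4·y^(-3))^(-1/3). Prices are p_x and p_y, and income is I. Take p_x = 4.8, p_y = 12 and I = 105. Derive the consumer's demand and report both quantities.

x* = 6.9745, y* = 5.9602

MRS = MU_x/MU_y = (3/4)·(y/x)^(4). Set equal to p_x/p_y.
Hence y/x = ((4/3)·p_x/p_y)^(1/(4)), i.e. raised to the 0.25 power.
With the ratio pinned down, the budget gives x* = I/(p_x + p_y·(y/x)) and y* = (y/x)·x*.
Numerically y/x = 0.854574, so x* = 105/(4.8 + 12·0.854574) = 6.9745 and y* = 0.854574·6.9745 = 5.9602.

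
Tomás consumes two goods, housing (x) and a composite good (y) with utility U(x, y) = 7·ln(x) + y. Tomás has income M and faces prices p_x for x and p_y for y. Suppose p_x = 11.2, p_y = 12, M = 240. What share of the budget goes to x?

Set MRS = p_x/p_y: (7/x)/1 = p_x/p_y.
So x*(p_x,p_y) = 7·p_y/p_x, independent of income; and y* = (M − 7·p_y)/p_y.
At the given prices: x* = 7·12/11.2 = 7.5, and y* = 13.
Expenditure on x: 11.2·7.5 = 84; share = 0.35.

share on x = 0.35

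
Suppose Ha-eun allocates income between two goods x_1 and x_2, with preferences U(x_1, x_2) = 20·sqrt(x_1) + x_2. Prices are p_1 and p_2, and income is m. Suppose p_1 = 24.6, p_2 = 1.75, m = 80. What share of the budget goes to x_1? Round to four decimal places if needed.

MU_x_1 = 10/√x_1, MU_x_2 = 1. Tangency: 10/√x_1 = p_1/p_2.
Thus x_1* = (10·p_2/p_1)² — independent of m — with the rest of income spent on x_2.
Plugging in: x_1* = (10·1.75/24.6)² = 0.5061, x_2* = 38.6005.
Expenditure on x_1: 24.6·0.5061 = 12.4492; share = 0.1556.

share on x_1 = 0.1556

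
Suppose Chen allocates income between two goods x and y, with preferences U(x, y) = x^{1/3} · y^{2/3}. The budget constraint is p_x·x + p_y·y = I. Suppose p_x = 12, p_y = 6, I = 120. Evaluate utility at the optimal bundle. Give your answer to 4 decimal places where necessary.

MU_x/MU_y = (1/3·y)/(2/3·x); tangency sets this equal to p_x/p_y.
So 1/3·p_y·y = 2/3·p_x·x; combined with the budget, a share 1/3 of income goes to x.
Demand: x*(p_x,p_y,I) = 1/3·I/p_x and y* = 2/3·I/p_y.
At p_x=12, p_y=6, I=120: x* = 1/3·120/12 = 3.3333, y* = 13.3333.
Utility at the optimum: U(3.3333, 13.3333) = 8.3995.

V = 8.3995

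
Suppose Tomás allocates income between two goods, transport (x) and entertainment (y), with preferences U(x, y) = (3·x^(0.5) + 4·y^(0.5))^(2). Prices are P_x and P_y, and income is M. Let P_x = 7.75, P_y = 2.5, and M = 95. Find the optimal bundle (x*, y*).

From the CES first-order condition, (3/4)·(y/x)^(0.5) = P_x/P_y.
Solve for the ratio: y/x = [(4/3)·P_x/P_y]^(2).
Substitute y = (y/x)·x into the budget: x* = M/(P_x + P_y·(y/x)).
Numerically y/x = 17.084444, so x* = 95/(7.75 + 2.5·17.084444) = 1.8826 and y* = 17.084444·1.8826 = 32.1638.

x* = 1.8826, y* = 32.1638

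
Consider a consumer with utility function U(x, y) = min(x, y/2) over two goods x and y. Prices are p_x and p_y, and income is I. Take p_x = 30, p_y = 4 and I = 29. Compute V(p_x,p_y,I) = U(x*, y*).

V = 0.7632

Leontief preferences: the optimum is at the kink where x/1 = y/2, i.e. y = 2·x.
Budget: p_x·x + p_y·2·x = I, so (p_x + 2·p_y)·x = I.
Demand: x*(p_x,p_y,I) = I/(p_x + 2·p_y), y* = 2·I/(p_x + 2·p_y).
Here 30 + 2·4 = 38, giving x* = 0.7632 and y* = 1.5263.
Utility at the optimum: U(0.7632, 1.5263) = 0.7632.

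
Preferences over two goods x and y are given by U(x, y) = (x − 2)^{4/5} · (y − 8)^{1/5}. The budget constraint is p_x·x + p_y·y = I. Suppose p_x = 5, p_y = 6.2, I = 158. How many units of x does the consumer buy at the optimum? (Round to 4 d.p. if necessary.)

x* = 17.744

MRS = 4·(y−8)/(x−2). Tangency with p_x/p_y gives y−8 = (1/4)·(p_x/p_y)·(x−2).
Substituting into the budget: x* = 2 + 0.8·(I − 2·p_x − 8·p_y)/p_x, and y* = 8 + 0.2·(…)/p_y.
Discretionary income = 158 − 2·5 − 8·6.2 = 98.4; x* = 2 + 0.8·98.4/5 = 17.744.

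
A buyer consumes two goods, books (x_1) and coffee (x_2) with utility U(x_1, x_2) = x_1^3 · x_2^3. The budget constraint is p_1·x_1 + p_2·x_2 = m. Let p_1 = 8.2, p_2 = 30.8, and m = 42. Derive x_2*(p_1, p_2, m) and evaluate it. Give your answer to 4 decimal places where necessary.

x_2* = 0.6818

Tangency: MRS = x_2/x_1 = p_1/p_2.
So 3·p_2·x_2 = 3·p_1·x_1; combined with the budget, a share 0.5 of income goes to x_1.
Demand: x_1*(p_1,p_2,m) = 0.5·m/p_1 and x_2* = 0.5·m/p_2.
At p_1=8.2, p_2=30.8, m=42: x_2* = 0.5·42/30.8 = 0.6818.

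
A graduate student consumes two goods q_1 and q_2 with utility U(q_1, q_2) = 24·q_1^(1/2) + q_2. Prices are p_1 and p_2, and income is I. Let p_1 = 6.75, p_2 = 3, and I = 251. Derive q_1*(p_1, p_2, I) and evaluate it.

Set MRS = p_1/p_2: 12·q_1^(−1/2) = p_1/p_2.
Thus q_1* = (12·p_2/p_1)² — independent of I — with the rest of income spent on q_2.
Plugging in: q_1* = (12·3/6.75)² = 28.4444.

q_1* = 28.4444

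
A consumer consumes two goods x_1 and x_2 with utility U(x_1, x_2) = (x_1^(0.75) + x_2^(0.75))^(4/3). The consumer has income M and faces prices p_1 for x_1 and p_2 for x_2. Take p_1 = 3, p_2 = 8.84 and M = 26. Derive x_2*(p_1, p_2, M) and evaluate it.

MRS = MU_x_1/MU_x_2 = (x_2/x_1)^(0.25). Set equal to p_1/p_2.
Hence x_2/x_1 = (p_1/p_2)^(1/(0.25)), i.e. raised to the 4 power.
Substitute x_2 = (x_2/x_1)·x_1 into the budget: x_1* = M/(p_1 + p_2·(x_2/x_1)).
Numerically x_2/x_1 = 0.013264, so x_1* = 26/(3 + 8.84·0.013264) = 8.3407 and x_2* = 0.013264·8.3407 = 0.1106.

x_2* = 0.1106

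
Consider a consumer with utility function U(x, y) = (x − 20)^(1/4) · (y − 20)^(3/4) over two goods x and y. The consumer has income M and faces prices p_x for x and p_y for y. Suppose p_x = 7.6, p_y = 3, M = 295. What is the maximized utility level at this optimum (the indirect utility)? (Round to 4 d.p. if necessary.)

This is Cobb-Douglas in (x−20, y−20): tangency gives 0.25·p_y·(y−20) = 0.75·p_x·(x−20).
Substituting into the budget: x* = 20 + 0.25·(M − 20·p_x − 20·p_y)/p_x, and y* = 20 + 0.75·(…)/p_y.
Discretionary income = 295 − 20·7.6 − 20·3 = 83; x* = 20 + 0.25·83/7.6 = 22.7303; y* = 20 + 0.75·83/3 = 40.75.
Utility at the optimum: U(22.7303, 40.75) = 12.4973.

V = 12.4973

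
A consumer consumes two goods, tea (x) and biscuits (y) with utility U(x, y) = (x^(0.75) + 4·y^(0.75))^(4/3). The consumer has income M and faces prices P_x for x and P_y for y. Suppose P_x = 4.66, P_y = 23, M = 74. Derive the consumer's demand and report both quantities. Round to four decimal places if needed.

With the ratio pinned down, the budget gives x* = M/(P_x + P_y·(y/x)) and y* = (y/x)·x*.
Numerically y/x = 0.431392, so x* = 74/(4.66 + 23·0.431392) = 5.0747 and y* = 0.431392·5.0747 = 2.1892.

x* = 5.0747, y* = 2.1892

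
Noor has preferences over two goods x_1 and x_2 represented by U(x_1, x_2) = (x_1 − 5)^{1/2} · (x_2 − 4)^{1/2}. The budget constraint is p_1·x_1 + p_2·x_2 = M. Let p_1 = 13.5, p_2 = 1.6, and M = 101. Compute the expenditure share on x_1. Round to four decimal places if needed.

share on x_1 = 0.8025

Let x_1' = x_1−5, x_2' = x_2−4. MRS = x_2'/x_1' = p_1/p_2.
After buying the subsistence bundle (5, 4), a share 0.5 of the remaining income goes to x_1: x_1* = 5 + 0.5·(M − 5p_1 − 4p_2)/p_1.
Discretionary income = 101 − 5·13.5 − 4·1.6 = 27.1; x_1* = 5 + 0.5·27.1/13.5 = 6.0037; x_2* = 4 + 0.5·27.1/1.6 = 12.4688.
Expenditure on x_1: 13.5·6.0037 = 81.05; share = 0.8025.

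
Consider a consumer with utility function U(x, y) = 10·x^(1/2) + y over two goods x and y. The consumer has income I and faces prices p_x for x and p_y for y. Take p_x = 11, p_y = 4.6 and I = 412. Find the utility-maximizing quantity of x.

x* = 4.3719

Plugging in: x* = (5·4.6/11)² = 4.3719.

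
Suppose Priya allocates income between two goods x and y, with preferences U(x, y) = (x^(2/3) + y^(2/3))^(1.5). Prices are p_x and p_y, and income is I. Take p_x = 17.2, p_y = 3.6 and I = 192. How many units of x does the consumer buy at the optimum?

x* = 0.4685

MRS = MU_x/MU_y = (y/x)^(1/3). Set equal to p_x/p_y.
Hence y/x = (p_x/p_y)^(1/(1/3)), i.e. raised to the 3 power.
Substitute y = (y/x)·x into the budget: x* = I/(p_x + p_y·(y/x)).
Numerically y/x = 109.0631, so x* = 192/(17.2 + 3.6·109.0631) = 0.4685.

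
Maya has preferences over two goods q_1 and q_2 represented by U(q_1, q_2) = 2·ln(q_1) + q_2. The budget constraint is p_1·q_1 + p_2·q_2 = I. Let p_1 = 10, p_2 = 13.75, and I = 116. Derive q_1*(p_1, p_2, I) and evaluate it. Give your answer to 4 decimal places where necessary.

MU_q_1 = 2/q_1, MU_q_2 = 1. Tangency: 2/q_1 = p_1/p_2.
So q_1*(p_1,p_2) = 2·p_2/p_1, independent of income; and q_2* = (I − 2·p_2)/p_2.
At the given prices: q_1* = 2·13.75/10 = 2.75.

q_1* = 2.75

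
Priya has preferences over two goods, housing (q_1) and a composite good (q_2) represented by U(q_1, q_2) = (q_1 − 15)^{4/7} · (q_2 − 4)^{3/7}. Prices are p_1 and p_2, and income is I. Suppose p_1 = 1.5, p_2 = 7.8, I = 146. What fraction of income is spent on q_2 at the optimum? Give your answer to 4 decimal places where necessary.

share on q_2 = 0.4846

MRS = (4/3)·(q_2−4)/(q_1−15). Tangency with p_1/p_2 gives q_2−4 = (3/4)·(p_1/p_2)·(q_1−15).
After buying the subsistence bundle (15, 4), a share 4/7 of the remaining income goes to q_1: q_1* = 15 + 4/7·(I − 15p_1 − 4p_2)/p_1.
Discretionary income = 146 − 15·1.5 − 4·7.8 = 92.3; q_1* = 15 + 4/7·92.3/1.5 = 50.1619; q_2* = 4 + 3/7·92.3/7.8 = 9.0714.
Expenditure on q_2: 7.8·9.0714 = 70.7571; share = 0.4846.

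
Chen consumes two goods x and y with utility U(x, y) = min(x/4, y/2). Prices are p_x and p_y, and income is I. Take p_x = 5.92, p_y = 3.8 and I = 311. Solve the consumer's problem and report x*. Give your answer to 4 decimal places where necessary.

Leontief preferences: the optimum is at the kink where x/4 = y/2, i.e. y = (1/2)·x.
Budget: p_x·x + p_y·(1/2)·x = I, so (4·p_x + 2·p_y)·x = 4·I.
Demand: x*(p_x,p_y,I) = 4·I/(4·p_x + 2·p_y), y* = 2·I/(4·p_x + 2·p_y).
Here 4·5.92 + 2·3.8 = 31.28, giving x* = 39.7698.

x* = 39.7698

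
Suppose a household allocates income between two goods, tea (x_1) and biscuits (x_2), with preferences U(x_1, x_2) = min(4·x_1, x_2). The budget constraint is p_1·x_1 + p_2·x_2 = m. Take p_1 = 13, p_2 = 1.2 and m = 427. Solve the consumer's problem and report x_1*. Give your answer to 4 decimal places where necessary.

x_1* = 23.9888

With perfect complements, no substitution: consume in ratio x_1:x_2 = 1:4.
Budget: p_1·x_1 + p_2·4·x_1 = m, so (p_1 + 4·p_2)·x_1 = m.
Demand: x_1*(p_1,p_2,m) = m/(p_1 + 4·p_2), x_2* = 4·m/(p_1 + 4·p_2).
Here 13 + 4·1.2 = 17.8, giving x_1* = 23.9888.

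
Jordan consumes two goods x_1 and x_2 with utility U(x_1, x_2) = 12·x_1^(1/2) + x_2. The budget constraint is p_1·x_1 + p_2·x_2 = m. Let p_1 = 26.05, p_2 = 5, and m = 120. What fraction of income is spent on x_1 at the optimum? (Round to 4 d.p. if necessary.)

share on x_1 = 0.2879

MU_x_1 = 6/√x_1, MU_x_2 = 1. Tangency: 6/√x_1 = p_1/p_2.
Thus x_1* = (6·p_2/p_1)² — independent of m — with the rest of income spent on x_2.
Plugging in: x_1* = (6·5/26.05)² = 1.3263, x_2* = 17.0902.
Expenditure on x_1: 26.05·1.3263 = 34.5489; share = 0.2879.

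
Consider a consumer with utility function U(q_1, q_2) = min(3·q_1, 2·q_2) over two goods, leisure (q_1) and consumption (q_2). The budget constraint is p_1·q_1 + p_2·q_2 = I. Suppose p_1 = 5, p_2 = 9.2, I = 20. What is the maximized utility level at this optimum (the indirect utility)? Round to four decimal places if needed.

With perfect complements, no substitution: consume in ratio q_1:q_2 = 2:3.
Budget: p_1·q_1 + p_2·(3/2)·q_1 = I, so (2·p_1 + 3·p_2)·q_1 = 2·I.
Demand: q_1*(p_1,p_2,I) = 2·I/(2·p_1 + 3·p_2), q_2* = 3·I/(2·p_1 + 3·p_2).
Here 2·5 + 3·9.2 = 37.6, giving q_1* = 1.0638 and q_2* = 1.5957.
Utility at the optimum: U(1.0638, 1.5957) = 3.1915.

V = 3.1915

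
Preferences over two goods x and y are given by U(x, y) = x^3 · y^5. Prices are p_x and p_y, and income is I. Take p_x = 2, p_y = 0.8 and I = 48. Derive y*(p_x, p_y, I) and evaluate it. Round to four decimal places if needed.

y* = 37.5

At p_x=2, p_y=0.8, I=48: y* = 0.625·48/0.8 = 37.5.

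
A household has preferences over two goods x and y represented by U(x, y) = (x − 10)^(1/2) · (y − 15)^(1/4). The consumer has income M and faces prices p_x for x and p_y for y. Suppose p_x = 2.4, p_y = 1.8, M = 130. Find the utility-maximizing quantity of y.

Let x' = x−10, y' = y−15. MRS = 2·y'/x' = p_x/p_y.
After buying the subsistence bundle (10, 15), a share 2/3 of the remaining income goes to x: x* = 10 + 2/3·(M − 10p_x − 15p_y)/p_x.
Discretionary income = 130 − 10·2.4 − 15·1.8 = 79; y* = 15 + 1/3·79/1.8 = 29.6296.

y* = 29.6296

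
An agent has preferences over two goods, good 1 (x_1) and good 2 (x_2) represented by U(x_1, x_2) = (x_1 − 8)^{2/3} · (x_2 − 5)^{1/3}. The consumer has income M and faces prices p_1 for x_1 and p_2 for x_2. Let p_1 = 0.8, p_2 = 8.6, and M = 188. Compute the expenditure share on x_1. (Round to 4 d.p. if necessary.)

share on x_1 = 0.5255

Discretionary income = 188 − 8·0.8 − 5·8.6 = 138.6; x_1* = 8 + 2/3·138.6/0.8 = 123.5; x_2* = 5 + 1/3·138.6/8.6 = 10.3721.
Expenditure on x_1: 0.8·123.5 = 98.8; share = 0.5255.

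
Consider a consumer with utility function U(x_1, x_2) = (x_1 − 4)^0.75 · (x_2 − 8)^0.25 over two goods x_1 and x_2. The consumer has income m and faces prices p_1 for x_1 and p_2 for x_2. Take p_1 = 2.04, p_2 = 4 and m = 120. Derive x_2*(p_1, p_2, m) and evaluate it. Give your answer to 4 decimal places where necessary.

This is Cobb-Douglas in (x_1−4, x_2−8): tangency gives 0.75·p_2·(x_2−8) = 0.25·p_1·(x_1−4).
After buying the subsistence bundle (4, 8), a share 0.75 of the remaining income goes to x_1: x_1* = 4 + 0.75·(m − 4p_1 − 8p_2)/p_1.
Discretionary income = 120 − 4·2.04 − 8·4 = 79.84; x_2* = 8 + 0.25·79.84/4 = 12.99.

x_2* = 12.99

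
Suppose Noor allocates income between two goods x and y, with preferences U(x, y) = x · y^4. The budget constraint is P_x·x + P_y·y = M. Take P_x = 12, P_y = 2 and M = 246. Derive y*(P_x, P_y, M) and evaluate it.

Demand: x*(P_x,P_y,M) = 0.2·M/P_x and y* = 0.8·M/P_y.
At P_x=12, P_y=2, M=246: y* = 0.8·246/2 = 98.4.

y* = 98.4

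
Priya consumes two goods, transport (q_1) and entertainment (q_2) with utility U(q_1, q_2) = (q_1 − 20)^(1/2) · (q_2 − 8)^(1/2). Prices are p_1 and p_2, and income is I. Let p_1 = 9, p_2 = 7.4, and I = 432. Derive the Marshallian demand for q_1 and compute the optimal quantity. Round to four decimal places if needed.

q_1* = 30.7111

Let q_1' = q_1−20, q_2' = q_2−8. MRS = q_2'/q_1' = p_1/p_2.
Substituting into the budget: q_1* = 20 + 0.5·(I − 20·p_1 − 8·p_2)/p_1, and q_2* = 8 + 0.5·(…)/p_2.
Discretionary income = 432 − 20·9 − 8·7.4 = 192.8; q_1* = 20 + 0.5·192.8/9 = 30.7111.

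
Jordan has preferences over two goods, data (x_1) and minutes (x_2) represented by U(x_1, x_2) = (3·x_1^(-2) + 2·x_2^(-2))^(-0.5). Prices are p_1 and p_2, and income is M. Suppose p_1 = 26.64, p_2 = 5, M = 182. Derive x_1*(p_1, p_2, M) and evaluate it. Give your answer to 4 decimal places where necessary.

x_1* = 5.3109

With the ratio pinned down, the budget gives x_1* = M/(p_1 + p_2·(x_2/x_1)) and x_2* = (x_2/x_1)·x_1*.
Numerically x_2/x_1 = 1.525777, so x_1* = 182/(26.64 + 5·1.525777) = 5.3109.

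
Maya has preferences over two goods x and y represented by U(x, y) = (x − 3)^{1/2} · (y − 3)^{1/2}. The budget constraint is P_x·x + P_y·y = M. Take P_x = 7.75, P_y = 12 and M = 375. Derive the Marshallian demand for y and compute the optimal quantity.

y* = 16.1562

Let x' = x−3, y' = y−3. MRS = y'/x' = P_x/P_y.
After buying the subsistence bundle (3, 3), a share 0.5 of the remaining income goes to x: x* = 3 + 0.5·(M − 3P_x − 3P_y)/P_x.
Discretionary income = 375 − 3·7.75 − 3·12 = 315.75; y* = 3 + 0.5·315.75/12 = 16.1562.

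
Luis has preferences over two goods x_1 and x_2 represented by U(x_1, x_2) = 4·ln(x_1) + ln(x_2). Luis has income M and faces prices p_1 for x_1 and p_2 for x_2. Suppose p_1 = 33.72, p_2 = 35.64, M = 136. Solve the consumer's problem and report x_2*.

Tangency: MRS = 4·x_2/x_1 = p_1/p_2.
So 4·p_2·x_2 = p_1·x_1; combined with the budget, a share 0.8 of income goes to x_1.
Demand: x_1*(p_1,p_2,M) = 0.8·M/p_1 and x_2* = 0.2·M/p_2.
At p_1=33.72, p_2=35.64, M=136: x_2* = 0.2·136/35.64 = 0.7632.

x_2* = 0.7632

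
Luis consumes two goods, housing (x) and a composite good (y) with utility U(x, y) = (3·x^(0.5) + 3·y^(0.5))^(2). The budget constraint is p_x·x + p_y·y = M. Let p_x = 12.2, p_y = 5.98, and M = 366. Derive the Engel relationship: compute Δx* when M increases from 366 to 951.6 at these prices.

From the CES first-order condition, (y/x)^(0.5) = p_x/p_y.
Hence y/x = (p_x/p_y)^(1/(0.5)), i.e. raised to the 2 power.
With the ratio pinned down, the budget gives x* = M/(p_x + p_y·(y/x)) and y* = (y/x)·x*.
Numerically y/x = 4.162146, so x* = 366/(12.2 + 5.98·4.162146) = 9.868.
At M' = 951.6: x* = 25.6568. Change: 25.6568 − 9.868 = 15.7888.

Δx* = 15.7888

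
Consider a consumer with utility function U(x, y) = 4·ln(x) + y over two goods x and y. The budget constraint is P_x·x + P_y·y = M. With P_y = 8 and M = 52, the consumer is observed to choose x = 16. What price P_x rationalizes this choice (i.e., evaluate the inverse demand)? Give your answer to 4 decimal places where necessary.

MU_x = 4/x, MU_y = 1. Tangency: 4/x = P_x/P_y.
So x*(P_x,P_y) = 4·P_y/P_x, independent of income; and y* = (M − 4·P_y)/P_y.
Set x* = 16 in the demand function and solve for P_x: P_x = 2.

P_x = 2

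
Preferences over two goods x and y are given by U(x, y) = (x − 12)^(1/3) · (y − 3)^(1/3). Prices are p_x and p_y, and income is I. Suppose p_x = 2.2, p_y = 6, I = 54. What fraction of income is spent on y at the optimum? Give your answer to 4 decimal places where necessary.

share on y = 0.4222

Let x' = x−12, y' = y−3. MRS = y'/x' = p_x/p_y.
After buying the subsistence bundle (12, 3), a share 0.5 of the remaining income goes to x: x* = 12 + 0.5·(I − 12p_x − 3p_y)/p_x.
Discretionary income = 54 − 12·2.2 − 3·6 = 9.6; x* = 12 + 0.5·9.6/2.2 = 14.1818; y* = 3 + 0.5·9.6/6 = 3.8.
Expenditure on y: 6·3.8 = 22.8; share = 0.4222.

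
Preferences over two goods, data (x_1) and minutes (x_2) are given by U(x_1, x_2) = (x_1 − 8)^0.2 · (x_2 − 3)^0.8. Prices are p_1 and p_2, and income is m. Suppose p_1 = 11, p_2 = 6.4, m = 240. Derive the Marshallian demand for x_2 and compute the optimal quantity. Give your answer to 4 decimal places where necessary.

x_2* = 19.6

MRS = (1/4)·(x_2−3)/(x_1−8). Tangency with p_1/p_2 gives x_2−3 = 4·(p_1/p_2)·(x_1−8).
After buying the subsistence bundle (8, 3), a share 0.2 of the remaining income goes to x_1: x_1* = 8 + 0.2·(m − 8p_1 − 3p_2)/p_1.
Discretionary income = 240 − 8·11 − 3·6.4 = 132.8; x_2* = 3 + 0.8·132.8/6.4 = 19.6.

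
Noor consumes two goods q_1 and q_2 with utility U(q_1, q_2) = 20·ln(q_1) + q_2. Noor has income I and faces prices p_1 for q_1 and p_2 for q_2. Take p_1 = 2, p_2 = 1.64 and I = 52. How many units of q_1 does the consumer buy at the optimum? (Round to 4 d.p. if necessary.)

q_1* = 16.4

MU_q_1 = 20/q_1, MU_q_2 = 1. Tangency: 20/q_1 = p_1/p_2.
So q_1*(p_1,p_2) = 20·p_2/p_1, independent of income; and q_2* = (I − 20·p_2)/p_2.
At the given prices: q_1* = 20·1.64/2 = 16.4.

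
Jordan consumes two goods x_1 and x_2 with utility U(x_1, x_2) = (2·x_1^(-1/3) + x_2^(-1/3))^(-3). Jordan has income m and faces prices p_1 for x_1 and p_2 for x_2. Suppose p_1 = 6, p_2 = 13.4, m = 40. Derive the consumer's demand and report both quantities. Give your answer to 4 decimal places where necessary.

x_1* = 3.8605, x_2* = 1.2565

From the CES first-order condition, 2·(x_2/x_1)^(4/3) = p_1/p_2.
Solve for the ratio: x_2/x_1 = [(1/2)·p_1/p_2]^(0.75).
Substitute x_2 = (x_2/x_1)·x_1 into the budget: x_1* = m/(p_1 + p_2·(x_2/x_1)).
Numerically x_2/x_1 = 0.325471, so x_1* = 40/(6 + 13.4·0.325471) = 3.8605 and x_2* = 0.325471·3.8605 = 1.2565.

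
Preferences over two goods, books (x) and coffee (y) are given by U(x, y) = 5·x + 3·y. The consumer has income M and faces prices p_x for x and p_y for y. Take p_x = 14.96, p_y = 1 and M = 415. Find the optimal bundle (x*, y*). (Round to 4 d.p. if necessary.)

Perfect substitutes: compare marginal utility per dollar. 5/p_x vs 3/p_y → 0.3342 vs 3.
y gives more utility per dollar, so spend all income on y: y* = M/p_y, x* = 0.
Numerically: x* = 0, y* = 415.

x* = 0, y* = 415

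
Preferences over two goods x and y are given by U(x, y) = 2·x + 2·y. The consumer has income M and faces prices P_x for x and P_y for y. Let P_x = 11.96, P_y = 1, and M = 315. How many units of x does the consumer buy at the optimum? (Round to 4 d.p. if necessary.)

x* = 0

Linear utility — the consumer picks whichever good has higher MU/price: 2/11.96 = 0.1672 vs 2/1 = 2.
y gives more utility per dollar, so spend all income on y: y* = M/P_y, x* = 0.
Numerically: x* = 0, y* = 315.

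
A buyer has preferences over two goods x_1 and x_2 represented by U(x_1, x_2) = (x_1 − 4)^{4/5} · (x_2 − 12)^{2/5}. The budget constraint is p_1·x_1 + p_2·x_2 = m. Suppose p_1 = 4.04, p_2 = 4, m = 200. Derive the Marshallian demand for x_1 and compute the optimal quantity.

x_1* = 26.4158

This is Cobb-Douglas in (x_1−4, x_2−12): tangency gives 0.8·p_2·(x_2−12) = 0.4·p_1·(x_1−4).
After buying the subsistence bundle (4, 12), a share 2/3 of the remaining income goes to x_1: x_1* = 4 + 2/3·(m − 4p_1 − 12p_2)/p_1.
Discretionary income = 200 − 4·4.04 − 12·4 = 135.84; x_1* = 4 + 2/3·135.84/4.04 = 26.4158.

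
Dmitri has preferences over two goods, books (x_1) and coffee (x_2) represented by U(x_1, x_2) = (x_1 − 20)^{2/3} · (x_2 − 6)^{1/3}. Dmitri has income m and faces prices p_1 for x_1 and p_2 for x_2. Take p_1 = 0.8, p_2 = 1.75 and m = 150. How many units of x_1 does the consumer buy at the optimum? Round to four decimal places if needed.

MRS = 2·(x_2−6)/(x_1−20). Tangency with p_1/p_2 gives x_2−6 = (1/2)·(p_1/p_2)·(x_1−20).
Substituting into the budget: x_1* = 20 + 2/3·(m − 20·p_1 − 6·p_2)/p_1, and x_2* = 6 + 1/3·(…)/p_2.
Discretionary income = 150 − 20·0.8 − 6·1.75 = 123.5; x_1* = 20 + 2/3·123.5/0.8 = 122.9167.

x_1* = 122.9167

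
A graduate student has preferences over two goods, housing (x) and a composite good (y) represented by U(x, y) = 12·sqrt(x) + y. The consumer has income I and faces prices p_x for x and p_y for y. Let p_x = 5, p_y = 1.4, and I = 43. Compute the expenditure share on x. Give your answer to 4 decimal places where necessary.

share on x = 0.3282

Utility is quasi-linear in y; the FOC for x is 6/√x = p_x/p_y.
Thus x* = (6·p_y/p_x)² — independent of I — with the rest of income spent on y.
Plugging in: x* = (6·1.4/5)² = 2.8224, y* = 20.6343.
Expenditure on x: 5·2.8224 = 14.112; share = 0.3282.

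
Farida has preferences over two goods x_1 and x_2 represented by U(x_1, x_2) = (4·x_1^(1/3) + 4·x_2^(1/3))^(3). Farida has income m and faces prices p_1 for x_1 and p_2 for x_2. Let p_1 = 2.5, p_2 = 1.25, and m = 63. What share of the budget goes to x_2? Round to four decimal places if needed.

share on x_2 = 0.5858

MRS = MU_x_1/MU_x_2 = (x_2/x_1)^(2/3). Set equal to p_1/p_2.
Solve for the ratio: x_2/x_1 = [p_1/p_2]^(1.5).
Substitute x_2 = (x_2/x_1)·x_1 into the budget: x_1* = m/(p_1 + p_2·(x_2/x_1)).
Numerically x_2/x_1 = 2.828427, so x_1* = 63/(2.5 + 1.25·2.828427) = 10.4382 and x_2* = 2.828427·10.4382 = 29.5236.
Expenditure on x_2: 1.25·29.5236 = 36.9045; share = 0.5858.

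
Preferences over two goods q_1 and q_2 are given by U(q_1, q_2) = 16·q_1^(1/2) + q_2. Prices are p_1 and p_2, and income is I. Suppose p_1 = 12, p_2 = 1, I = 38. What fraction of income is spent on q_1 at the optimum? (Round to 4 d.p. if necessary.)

share on q_1 = 0.1404

Set MRS = p_1/p_2: 8·q_1^(−1/2) = p_1/p_2.
Solve: √q_1 = 8·p_2/p_1, so q_1*(p_1,p_2) = (8·p_2/p_1)², and q_2* = (I − p_1·q_1*)/p_2.
Plugging in: q_1* = (8·1/12)² = 0.4444, q_2* = 32.6667.
Expenditure on q_1: 12·0.4444 = 5.3333; share = 0.1404.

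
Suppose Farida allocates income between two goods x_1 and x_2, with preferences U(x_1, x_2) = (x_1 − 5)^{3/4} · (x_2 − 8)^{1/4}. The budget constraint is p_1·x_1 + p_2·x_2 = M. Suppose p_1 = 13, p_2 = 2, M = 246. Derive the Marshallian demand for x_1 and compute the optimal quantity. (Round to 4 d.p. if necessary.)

This is Cobb-Douglas in (x_1−5, x_2−8): tangency gives 0.75·p_2·(x_2−8) = 0.25·p_1·(x_1−5).
After buying the subsistence bundle (5, 8), a share 0.75 of the remaining income goes to x_1: x_1* = 5 + 0.75·(M − 5p_1 − 8p_2)/p_1.
Discretionary income = 246 − 5·13 − 8·2 = 165; x_1* = 5 + 0.75·165/13 = 14.5192.

x_1* = 14.5192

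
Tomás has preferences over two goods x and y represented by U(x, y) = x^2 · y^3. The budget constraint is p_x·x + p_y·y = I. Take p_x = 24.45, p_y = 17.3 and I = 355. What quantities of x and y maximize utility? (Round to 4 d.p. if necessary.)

Tangency: MRS = (2/3)·y/x = p_x/p_y.
So 2·p_y·y = 3·p_x·x; combined with the budget, a share 0.4 of income goes to x.
Demand: x*(p_x,p_y,I) = 0.4·I/p_x and y* = 0.6·I/p_y.
At p_x=24.45, p_y=17.3, I=355: x* = 0.4·355/24.45 = 5.8078, y* = 12.3121.

x* = 5.8078, y* = 12.3121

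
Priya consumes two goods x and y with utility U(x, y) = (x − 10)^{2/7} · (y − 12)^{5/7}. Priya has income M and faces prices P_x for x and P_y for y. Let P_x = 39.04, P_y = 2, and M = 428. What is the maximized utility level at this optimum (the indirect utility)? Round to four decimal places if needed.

V = 1.5995

Let x' = x−10, y' = y−12. MRS = (2/5)·y'/x' = P_x/P_y.
Substituting into the budget: x* = 10 + 2/7·(M − 10·P_x − 12·P_y)/P_x, and y* = 12 + 5/7·(…)/P_y.
Discretionary income = 428 − 10·39.04 − 12·2 = 13.6; x* = 10 + 2/7·13.6/39.04 = 10.0995; y* = 12 + 5/7·13.6/2 = 16.8571.
Utility at the optimum: U(10.0995, 16.8571) = 1.5995.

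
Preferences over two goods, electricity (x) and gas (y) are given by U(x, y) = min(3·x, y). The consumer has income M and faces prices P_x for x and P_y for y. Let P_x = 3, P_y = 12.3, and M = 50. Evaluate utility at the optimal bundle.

V = 3.7594

With perfect complements, no substitution: consume in ratio x:y = 1:3.
Budget: P_x·x + P_y·3·x = M, so (P_x + 3·P_y)·x = M.
Demand: x*(P_x,P_y,M) = M/(P_x + 3·P_y), y* = 3·M/(P_x + 3·P_y).
Here 3 + 3·12.3 = 39.9, giving x* = 1.2531 and y* = 3.7594.
Utility at the optimum: U(1.2531, 3.7594) = 3.7594.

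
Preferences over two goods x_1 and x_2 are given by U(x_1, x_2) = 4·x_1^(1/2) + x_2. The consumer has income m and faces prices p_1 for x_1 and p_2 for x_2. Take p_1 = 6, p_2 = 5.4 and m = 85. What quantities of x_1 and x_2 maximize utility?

x_1* = 3.24, x_2* = 12.1407

Plugging in: x_1* = (2·5.4/6)² = 3.24, x_2* = 12.1407.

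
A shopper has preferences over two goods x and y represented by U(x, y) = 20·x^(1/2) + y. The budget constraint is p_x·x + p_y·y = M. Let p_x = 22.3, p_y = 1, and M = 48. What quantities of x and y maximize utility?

x* = 0.2011, y* = 43.5157

Set MRS = p_x/p_y: 10·x^(−1/2) = p_x/p_y.
Solve: √x = 10·p_y/p_x, so x*(p_x,p_y) = (10·p_y/p_x)², and y* = (M − p_x·x*)/p_y.
Plugging in: x* = (10·1/22.3)² = 0.2011, y* = 43.5157.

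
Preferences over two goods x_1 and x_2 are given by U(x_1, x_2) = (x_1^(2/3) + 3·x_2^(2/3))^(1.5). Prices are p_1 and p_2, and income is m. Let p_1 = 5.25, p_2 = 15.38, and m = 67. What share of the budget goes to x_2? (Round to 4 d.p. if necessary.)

From the CES first-order condition, (1/3)·(x_2/x_1)^(1/3) = p_1/p_2.
Hence x_2/x_1 = (3·p_1/p_2)^(1/(1/3)), i.e. raised to the 3 power.
With the ratio pinned down, the budget gives x_1* = m/(p_1 + p_2·(x_2/x_1)) and x_2* = (x_2/x_1)·x_1*.
Numerically x_2/x_1 = 1.073922, so x_1* = 67/(5.25 + 15.38·1.073922) = 3.0781 and x_2* = 1.073922·3.0781 = 3.3056.
Expenditure on x_2: 15.38·3.3056 = 50.8402; share = 0.7588.

share on x_2 = 0.7588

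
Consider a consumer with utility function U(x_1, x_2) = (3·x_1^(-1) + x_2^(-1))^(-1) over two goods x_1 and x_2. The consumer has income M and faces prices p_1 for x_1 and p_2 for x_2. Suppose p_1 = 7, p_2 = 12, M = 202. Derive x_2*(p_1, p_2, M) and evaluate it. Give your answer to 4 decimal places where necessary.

MU_x_1 ∝ 3·x_1^(-2), MU_x_2 ∝ x_2^(-2), so MRS = 3·(x_2/x_1)^(2) = p_1/p_2.
Hence x_2/x_1 = ((1/3)·p_1/p_2)^(1/(2)), i.e. raised to the 0.5 power.
With the ratio pinned down, the budget gives x_1* = M/(p_1 + p_2·(x_2/x_1)) and x_2* = (x_2/x_1)·x_1*.
Numerically x_2/x_1 = 0.440959, so x_1* = 202/(7 + 12·0.440959) = 16.4341 and x_2* = 0.440959·16.4341 = 7.2468.

x_2* = 7.2468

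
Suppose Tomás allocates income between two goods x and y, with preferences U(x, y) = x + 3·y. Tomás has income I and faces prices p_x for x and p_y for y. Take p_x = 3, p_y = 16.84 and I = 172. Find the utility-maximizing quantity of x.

Perfect substitutes: compare marginal utility per dollar. 1/p_x vs 3/p_y → 0.3333 vs 0.1781.
x gives more utility per dollar, so spend all income on x: x* = I/p_x, y* = 0.
Numerically: x* = 57.3333, y* = 0.

x* = 57.3333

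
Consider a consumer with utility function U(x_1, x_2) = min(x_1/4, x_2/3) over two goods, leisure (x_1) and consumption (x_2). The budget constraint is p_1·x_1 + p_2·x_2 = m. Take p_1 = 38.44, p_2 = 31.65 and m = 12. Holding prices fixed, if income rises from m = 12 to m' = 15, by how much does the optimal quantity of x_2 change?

Leontief preferences: the optimum is at the kink where x_1/4 = x_2/3, i.e. x_2 = (3/4)·x_1.
Budget: p_1·x_1 + p_2·(3/4)·x_1 = m, so (4·p_1 + 3·p_2)·x_1 = 4·m.
Demand: x_1*(p_1,p_2,m) = 4·m/(4·p_1 + 3·p_2), x_2* = 3·m/(4·p_1 + 3·p_2).
Here 4·38.44 + 3·31.65 = 248.71, giving x_2* = 0.1447.
At m' = 15: x_2* = 0.1809. Change: 0.1809 − 0.1447 = 0.0362.

Δx_2* = 0.0362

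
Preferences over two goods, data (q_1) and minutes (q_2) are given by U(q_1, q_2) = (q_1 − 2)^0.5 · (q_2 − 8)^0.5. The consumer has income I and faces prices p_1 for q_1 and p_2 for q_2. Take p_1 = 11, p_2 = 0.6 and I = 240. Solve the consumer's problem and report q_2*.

Let q_1' = q_1−2, q_2' = q_2−8. MRS = q_2'/q_1' = p_1/p_2.
After buying the subsistence bundle (2, 8), a share 0.5 of the remaining income goes to q_1: q_1* = 2 + 0.5·(I − 2p_1 − 8p_2)/p_1.
Discretionary income = 240 − 2·11 − 8·0.6 = 213.2; q_2* = 8 + 0.5·213.2/0.6 = 185.6667.

q_2* = 185.6667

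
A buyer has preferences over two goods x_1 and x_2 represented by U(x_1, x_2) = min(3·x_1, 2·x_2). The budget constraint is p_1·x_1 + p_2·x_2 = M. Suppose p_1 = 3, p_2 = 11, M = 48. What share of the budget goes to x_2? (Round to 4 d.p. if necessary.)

share on x_2 = 0.8462

With perfect complements, no substitution: consume in ratio x_1:x_2 = 2:3.
Budget: p_1·x_1 + p_2·(3/2)·x_1 = M, so (2·p_1 + 3·p_2)·x_1 = 2·M.
Demand: x_1*(p_1,p_2,M) = 2·M/(2·p_1 + 3·p_2), x_2* = 3·M/(2·p_1 + 3·p_2).
Here 2·3 + 3·11 = 39, giving x_1* = 2.4615 and x_2* = 3.6923.
Expenditure on x_2: 11·3.6923 = 40.6154; share = 0.8462.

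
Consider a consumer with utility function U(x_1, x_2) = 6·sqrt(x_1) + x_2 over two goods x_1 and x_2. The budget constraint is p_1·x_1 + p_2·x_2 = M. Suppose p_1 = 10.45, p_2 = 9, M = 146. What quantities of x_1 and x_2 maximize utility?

x_1* = 6.6757, x_2* = 8.471

Utility is quasi-linear in x_2; the FOC for x_1 is 3/√x_1 = p_1/p_2.
Thus x_1* = (3·p_2/p_1)² — independent of M — with the rest of income spent on x_2.
Plugging in: x_1* = (3·9/10.45)² = 6.6757, x_2* = 8.471.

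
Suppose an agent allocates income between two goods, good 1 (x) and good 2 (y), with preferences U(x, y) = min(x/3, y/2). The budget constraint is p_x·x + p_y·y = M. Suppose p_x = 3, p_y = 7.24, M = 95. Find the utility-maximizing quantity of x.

x* = 12.138

Demand: x*(p_x,p_y,M) = 3·M/(3·p_x + 2·p_y), y* = 2·M/(3·p_x + 2·p_y).
Here 3·3 + 2·7.24 = 23.48, giving x* = 12.138.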